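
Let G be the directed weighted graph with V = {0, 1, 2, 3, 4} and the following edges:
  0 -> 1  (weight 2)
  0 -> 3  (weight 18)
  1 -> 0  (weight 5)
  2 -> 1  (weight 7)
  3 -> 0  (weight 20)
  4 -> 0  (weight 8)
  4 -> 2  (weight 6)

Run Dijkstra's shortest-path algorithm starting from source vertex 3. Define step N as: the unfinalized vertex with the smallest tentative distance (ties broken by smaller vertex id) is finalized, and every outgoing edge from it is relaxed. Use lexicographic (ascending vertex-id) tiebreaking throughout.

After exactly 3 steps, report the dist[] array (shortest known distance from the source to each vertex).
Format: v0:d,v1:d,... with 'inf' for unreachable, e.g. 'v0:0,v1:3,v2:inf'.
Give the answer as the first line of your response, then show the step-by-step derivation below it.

v0:20,v1:22,v2:inf,v3:0,v4:inf

step 1: dist = v0:20,v1:inf,v2:inf,v3:0,v4:inf
step 2: dist = v0:20,v1:22,v2:inf,v3:0,v4:inf
step 3: dist = v0:20,v1:22,v2:inf,v3:0,v4:inf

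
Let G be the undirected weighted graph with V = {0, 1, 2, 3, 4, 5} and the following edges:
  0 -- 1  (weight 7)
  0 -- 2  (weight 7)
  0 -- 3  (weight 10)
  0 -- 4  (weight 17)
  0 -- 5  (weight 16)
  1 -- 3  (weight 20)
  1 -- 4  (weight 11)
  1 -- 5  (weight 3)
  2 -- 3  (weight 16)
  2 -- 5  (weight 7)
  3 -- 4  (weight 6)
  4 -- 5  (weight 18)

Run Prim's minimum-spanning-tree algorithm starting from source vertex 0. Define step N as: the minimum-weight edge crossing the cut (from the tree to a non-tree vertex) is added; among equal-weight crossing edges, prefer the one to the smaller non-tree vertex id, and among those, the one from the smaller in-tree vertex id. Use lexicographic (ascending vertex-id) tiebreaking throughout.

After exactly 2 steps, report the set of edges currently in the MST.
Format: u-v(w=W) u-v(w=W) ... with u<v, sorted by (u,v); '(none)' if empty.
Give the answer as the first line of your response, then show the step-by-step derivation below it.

0-1(w=7) 1-5(w=3)

step 1: add edge 0-1 (w=7); MST = {0-1(w=7)}
step 2: add edge 1-5 (w=3); MST = {0-1(w=7) 1-5(w=3)}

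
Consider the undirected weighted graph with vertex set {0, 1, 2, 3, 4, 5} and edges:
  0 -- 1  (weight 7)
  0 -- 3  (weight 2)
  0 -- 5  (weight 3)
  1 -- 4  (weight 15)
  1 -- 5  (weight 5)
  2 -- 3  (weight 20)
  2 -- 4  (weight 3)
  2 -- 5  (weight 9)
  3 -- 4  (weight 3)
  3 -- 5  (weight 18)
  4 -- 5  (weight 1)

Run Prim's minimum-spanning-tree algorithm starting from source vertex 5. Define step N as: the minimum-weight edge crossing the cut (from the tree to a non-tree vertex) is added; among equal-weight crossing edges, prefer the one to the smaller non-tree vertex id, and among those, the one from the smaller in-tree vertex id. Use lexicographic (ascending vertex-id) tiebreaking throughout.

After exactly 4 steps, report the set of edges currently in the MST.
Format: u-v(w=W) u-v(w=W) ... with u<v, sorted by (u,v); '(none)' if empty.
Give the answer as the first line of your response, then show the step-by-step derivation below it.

0-3(w=2) 0-5(w=3) 2-4(w=3) 4-5(w=1)

step 1: add edge 4-5 (w=1); MST = {4-5(w=1)}
step 2: add edge 0-5 (w=3); MST = {0-5(w=3) 4-5(w=1)}
step 3: add edge 0-3 (w=2); MST = {0-3(w=2) 0-5(w=3) 4-5(w=1)}
step 4: add edge 2-4 (w=3); MST = {0-3(w=2) 0-5(w=3) 2-4(w=3) 4-5(w=1)}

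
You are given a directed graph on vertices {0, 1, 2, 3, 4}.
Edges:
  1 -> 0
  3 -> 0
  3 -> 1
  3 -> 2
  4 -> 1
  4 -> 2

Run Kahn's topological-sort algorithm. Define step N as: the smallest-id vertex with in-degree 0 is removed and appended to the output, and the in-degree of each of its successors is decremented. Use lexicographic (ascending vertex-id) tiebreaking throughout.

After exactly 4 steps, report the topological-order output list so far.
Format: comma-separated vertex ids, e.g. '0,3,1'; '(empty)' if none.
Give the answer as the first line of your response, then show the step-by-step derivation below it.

3,4,1,0

step 1: output 3; order=[3]; indeg=(1,1,1,0,0)
step 2: output 4; order=[3,4]; indeg=(1,0,0,0,0)
step 3: output 1; order=[3,4,1]; indeg=(0,0,0,0,0)
step 4: output 0; order=[3,4,1,0]; indeg=(0,0,0,0,0)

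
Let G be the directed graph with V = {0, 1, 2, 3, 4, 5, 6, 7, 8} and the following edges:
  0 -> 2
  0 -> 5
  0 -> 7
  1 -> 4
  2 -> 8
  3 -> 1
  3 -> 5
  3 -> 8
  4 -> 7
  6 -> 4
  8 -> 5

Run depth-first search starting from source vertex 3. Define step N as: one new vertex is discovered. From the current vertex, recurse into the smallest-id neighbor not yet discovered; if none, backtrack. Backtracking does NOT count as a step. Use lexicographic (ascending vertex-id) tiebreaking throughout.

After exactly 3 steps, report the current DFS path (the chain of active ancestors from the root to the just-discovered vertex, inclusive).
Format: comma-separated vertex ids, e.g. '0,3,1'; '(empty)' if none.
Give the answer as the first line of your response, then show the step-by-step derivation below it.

3,1,4

step 1: discover 3; path=3; order=3
step 2: discover 1; path=3>1; order=3,1
step 3: discover 4; path=3>1>4; order=3,1,4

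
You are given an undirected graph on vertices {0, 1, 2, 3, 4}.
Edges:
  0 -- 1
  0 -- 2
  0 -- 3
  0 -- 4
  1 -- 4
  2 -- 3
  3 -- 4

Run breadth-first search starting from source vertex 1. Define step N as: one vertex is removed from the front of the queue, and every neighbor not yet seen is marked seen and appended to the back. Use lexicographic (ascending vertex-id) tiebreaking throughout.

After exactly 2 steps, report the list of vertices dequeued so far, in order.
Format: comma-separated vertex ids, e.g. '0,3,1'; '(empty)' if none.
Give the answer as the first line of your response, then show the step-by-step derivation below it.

1,0

step 1: dequeue 1; queue=[0,4]; order=1
step 2: dequeue 0; queue=[4,2,3]; order=1,0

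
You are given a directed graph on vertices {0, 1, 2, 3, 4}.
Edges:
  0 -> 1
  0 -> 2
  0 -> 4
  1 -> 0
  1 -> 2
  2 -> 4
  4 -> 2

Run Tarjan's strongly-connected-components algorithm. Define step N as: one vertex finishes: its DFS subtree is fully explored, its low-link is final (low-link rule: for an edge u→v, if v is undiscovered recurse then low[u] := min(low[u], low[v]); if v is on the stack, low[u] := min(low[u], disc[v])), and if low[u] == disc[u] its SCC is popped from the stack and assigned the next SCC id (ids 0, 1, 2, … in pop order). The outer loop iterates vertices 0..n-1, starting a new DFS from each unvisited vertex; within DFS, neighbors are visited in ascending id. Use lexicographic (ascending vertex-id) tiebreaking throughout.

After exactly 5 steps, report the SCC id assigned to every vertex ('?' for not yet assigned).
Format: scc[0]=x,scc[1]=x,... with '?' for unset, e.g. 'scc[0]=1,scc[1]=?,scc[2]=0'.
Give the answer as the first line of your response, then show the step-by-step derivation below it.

scc[0]=1,scc[1]=1,scc[2]=0,scc[3]=2,scc[4]=0

step 1: low=(low[0]=0,low[1]=0,low[2]=2,low[3]=?,low[4]=2); scc=(scc[0]=?,scc[1]=?,scc[2]=?,scc[3]=?,scc[4]=?)
step 2: low=(low[0]=0,low[1]=0,low[2]=2,low[3]=?,low[4]=2); scc=(scc[0]=?,scc[1]=?,scc[2]=0,scc[3]=?,scc[4]=0)
step 3: low=(low[0]=0,low[1]=0,low[2]=2,low[3]=?,low[4]=2); scc=(scc[0]=?,scc[1]=?,scc[2]=0,scc[3]=?,scc[4]=0)
step 4: low=(low[0]=0,low[1]=0,low[2]=2,low[3]=?,low[4]=2); scc=(scc[0]=1,scc[1]=1,scc[2]=0,scc[3]=?,scc[4]=0)
step 5: low=(low[0]=0,low[1]=0,low[2]=2,low[3]=4,low[4]=2); scc=(scc[0]=1,scc[1]=1,scc[2]=0,scc[3]=2,scc[4]=0)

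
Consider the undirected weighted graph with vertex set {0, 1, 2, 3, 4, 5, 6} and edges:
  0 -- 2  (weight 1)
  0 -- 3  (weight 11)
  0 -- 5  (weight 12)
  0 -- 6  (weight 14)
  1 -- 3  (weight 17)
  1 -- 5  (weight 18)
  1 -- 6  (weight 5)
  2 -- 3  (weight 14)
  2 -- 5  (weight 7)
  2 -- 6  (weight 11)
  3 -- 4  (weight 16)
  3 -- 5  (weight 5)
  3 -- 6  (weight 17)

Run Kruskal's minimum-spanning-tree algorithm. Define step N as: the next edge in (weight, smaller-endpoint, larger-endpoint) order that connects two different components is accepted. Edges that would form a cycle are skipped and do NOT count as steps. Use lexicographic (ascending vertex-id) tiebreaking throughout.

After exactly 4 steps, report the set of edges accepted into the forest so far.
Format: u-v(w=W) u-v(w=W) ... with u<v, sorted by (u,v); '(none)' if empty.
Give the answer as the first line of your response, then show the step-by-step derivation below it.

0-2(w=1) 1-6(w=5) 2-5(w=7) 3-5(w=5)

step 1: add edge 0-2 (w=1); MST = {0-2(w=1)}
step 2: add edge 1-6 (w=5); MST = {0-2(w=1) 1-6(w=5)}
step 3: add edge 3-5 (w=5); MST = {0-2(w=1) 1-6(w=5) 3-5(w=5)}
step 4: add edge 2-5 (w=7); MST = {0-2(w=1) 1-6(w=5) 2-5(w=7) 3-5(w=5)}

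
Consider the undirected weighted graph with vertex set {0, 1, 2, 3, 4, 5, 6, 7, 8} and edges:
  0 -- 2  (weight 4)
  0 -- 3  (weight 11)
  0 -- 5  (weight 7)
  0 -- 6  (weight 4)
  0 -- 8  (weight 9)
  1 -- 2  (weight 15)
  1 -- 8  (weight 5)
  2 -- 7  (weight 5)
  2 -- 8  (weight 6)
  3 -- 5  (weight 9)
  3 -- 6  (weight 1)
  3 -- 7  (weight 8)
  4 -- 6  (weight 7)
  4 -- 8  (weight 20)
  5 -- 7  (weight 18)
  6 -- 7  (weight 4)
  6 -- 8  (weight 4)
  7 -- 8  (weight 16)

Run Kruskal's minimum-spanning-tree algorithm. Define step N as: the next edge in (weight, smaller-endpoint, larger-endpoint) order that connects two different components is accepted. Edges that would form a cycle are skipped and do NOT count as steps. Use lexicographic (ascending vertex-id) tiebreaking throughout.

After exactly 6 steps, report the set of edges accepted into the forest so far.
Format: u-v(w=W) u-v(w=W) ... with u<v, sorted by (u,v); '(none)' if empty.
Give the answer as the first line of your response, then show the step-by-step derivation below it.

0-2(w=4) 0-6(w=4) 1-8(w=5) 3-6(w=1) 6-7(w=4) 6-8(w=4)

step 1: add edge 3-6 (w=1); MST = {3-6(w=1)}
step 2: add edge 0-2 (w=4); MST = {0-2(w=4) 3-6(w=1)}
step 3: add edge 0-6 (w=4); MST = {0-2(w=4) 0-6(w=4) 3-6(w=1)}
step 4: add edge 6-7 (w=4); MST = {0-2(w=4) 0-6(w=4) 3-6(w=1) 6-7(w=4)}
step 5: add edge 6-8 (w=4); MST = {0-2(w=4) 0-6(w=4) 3-6(w=1) 6-7(w=4) 6-8(w=4)}
step 6: add edge 1-8 (w=5); MST = {0-2(w=4) 0-6(w=4) 1-8(w=5) 3-6(w=1) 6-7(w=4) 6-8(w=4)}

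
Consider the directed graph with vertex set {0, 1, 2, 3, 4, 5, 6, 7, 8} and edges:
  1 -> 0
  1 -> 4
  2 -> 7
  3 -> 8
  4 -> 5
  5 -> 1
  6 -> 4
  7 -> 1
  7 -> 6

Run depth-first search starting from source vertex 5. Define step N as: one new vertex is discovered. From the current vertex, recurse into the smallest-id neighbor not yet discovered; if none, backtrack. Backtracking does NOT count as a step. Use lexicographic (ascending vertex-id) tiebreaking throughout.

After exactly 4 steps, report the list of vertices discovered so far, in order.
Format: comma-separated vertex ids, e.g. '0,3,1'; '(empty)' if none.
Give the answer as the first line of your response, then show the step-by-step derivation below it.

5,1,0,4

step 1: discover 5; path=5; order=5
step 2: discover 1; path=5>1; order=5,1
step 3: discover 0; path=5>1>0; order=5,1,0
step 4: discover 4; path=5>1>4; order=5,1,0,4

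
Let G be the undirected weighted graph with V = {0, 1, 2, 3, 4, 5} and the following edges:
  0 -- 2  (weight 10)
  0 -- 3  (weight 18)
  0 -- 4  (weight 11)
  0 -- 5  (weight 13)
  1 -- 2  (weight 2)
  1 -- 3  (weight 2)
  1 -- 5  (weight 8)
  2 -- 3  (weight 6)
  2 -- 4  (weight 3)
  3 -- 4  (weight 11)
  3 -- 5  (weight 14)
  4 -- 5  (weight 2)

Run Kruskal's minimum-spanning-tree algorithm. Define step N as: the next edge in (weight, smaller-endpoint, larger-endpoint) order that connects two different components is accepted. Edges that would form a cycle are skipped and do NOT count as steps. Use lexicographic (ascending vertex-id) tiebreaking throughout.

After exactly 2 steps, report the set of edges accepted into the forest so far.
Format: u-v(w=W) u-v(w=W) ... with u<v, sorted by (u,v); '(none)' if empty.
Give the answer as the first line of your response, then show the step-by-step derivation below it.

1-2(w=2) 1-3(w=2)

step 1: add edge 1-2 (w=2); MST = {1-2(w=2)}
step 2: add edge 1-3 (w=2); MST = {1-2(w=2) 1-3(w=2)}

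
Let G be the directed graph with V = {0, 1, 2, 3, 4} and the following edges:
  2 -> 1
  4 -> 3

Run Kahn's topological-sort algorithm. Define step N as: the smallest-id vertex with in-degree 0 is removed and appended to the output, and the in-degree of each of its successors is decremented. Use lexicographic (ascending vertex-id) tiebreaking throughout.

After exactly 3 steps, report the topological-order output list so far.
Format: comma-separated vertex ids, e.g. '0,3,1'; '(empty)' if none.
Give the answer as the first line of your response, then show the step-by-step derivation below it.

0,2,1

step 1: output 0; order=[0]; indeg=(0,1,0,1,0)
step 2: output 2; order=[0,2]; indeg=(0,0,0,1,0)
step 3: output 1; order=[0,2,1]; indeg=(0,0,0,1,0)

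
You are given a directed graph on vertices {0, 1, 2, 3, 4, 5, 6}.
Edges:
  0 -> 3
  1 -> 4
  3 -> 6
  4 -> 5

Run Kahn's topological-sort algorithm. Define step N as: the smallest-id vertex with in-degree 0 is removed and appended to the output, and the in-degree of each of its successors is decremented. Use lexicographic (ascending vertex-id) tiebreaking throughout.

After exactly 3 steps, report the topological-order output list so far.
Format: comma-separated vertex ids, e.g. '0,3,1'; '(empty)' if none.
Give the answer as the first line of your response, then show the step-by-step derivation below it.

0,1,2

step 1: output 0; order=[0]; indeg=(0,0,0,0,1,1,1)
step 2: output 1; order=[0,1]; indeg=(0,0,0,0,0,1,1)
step 3: output 2; order=[0,1,2]; indeg=(0,0,0,0,0,1,1)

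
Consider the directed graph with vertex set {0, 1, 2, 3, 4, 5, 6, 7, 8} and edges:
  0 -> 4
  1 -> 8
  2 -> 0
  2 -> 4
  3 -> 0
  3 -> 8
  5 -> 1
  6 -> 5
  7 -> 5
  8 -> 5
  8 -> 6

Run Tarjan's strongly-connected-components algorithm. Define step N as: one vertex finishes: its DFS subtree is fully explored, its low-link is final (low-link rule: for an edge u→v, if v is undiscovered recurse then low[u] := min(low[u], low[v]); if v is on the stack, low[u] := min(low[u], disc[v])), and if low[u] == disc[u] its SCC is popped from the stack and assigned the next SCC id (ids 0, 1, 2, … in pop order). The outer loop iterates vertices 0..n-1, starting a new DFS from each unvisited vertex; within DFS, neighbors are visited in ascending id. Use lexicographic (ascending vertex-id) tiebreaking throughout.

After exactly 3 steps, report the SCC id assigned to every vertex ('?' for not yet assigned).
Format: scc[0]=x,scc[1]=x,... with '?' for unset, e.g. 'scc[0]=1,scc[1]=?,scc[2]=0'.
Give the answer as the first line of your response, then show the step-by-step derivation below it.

scc[0]=1,scc[1]=?,scc[2]=?,scc[3]=?,scc[4]=0,scc[5]=?,scc[6]=?,scc[7]=?,scc[8]=?

step 1: low=(low[0]=0,low[1]=?,low[2]=?,low[3]=?,low[4]=1,low[5]=?,low[6]=?,low[7]=?,low[8]=?); scc=(scc[0]=?,scc[1]=?,scc[2]=?,scc[3]=?,scc[4]=0,scc[5]=?,scc[6]=?,scc[7]=?,scc[8]=?)
step 2: low=(low[0]=0,low[1]=?,low[2]=?,low[3]=?,low[4]=1,low[5]=?,low[6]=?,low[7]=?,low[8]=?); scc=(scc[0]=1,scc[1]=?,scc[2]=?,scc[3]=?,scc[4]=0,scc[5]=?,scc[6]=?,scc[7]=?,scc[8]=?)
step 3: low=(low[0]=0,low[1]=2,low[2]=?,low[3]=?,low[4]=1,low[5]=2,low[6]=?,low[7]=?,low[8]=3); scc=(scc[0]=1,scc[1]=?,scc[2]=?,scc[3]=?,scc[4]=0,scc[5]=?,scc[6]=?,scc[7]=?,scc[8]=?)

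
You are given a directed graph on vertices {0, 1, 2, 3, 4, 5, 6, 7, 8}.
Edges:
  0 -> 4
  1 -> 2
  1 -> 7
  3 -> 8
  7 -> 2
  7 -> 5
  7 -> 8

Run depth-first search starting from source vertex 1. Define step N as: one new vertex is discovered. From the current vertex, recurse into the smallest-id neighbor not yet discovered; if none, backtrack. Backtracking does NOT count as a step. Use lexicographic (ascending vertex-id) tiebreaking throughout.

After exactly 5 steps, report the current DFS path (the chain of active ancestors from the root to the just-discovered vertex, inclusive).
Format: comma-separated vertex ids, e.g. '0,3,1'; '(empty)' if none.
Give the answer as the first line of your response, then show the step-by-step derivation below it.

1,7,8

step 1: discover 1; path=1; order=1
step 2: discover 2; path=1>2; order=1,2
step 3: discover 7; path=1>7; order=1,2,7
step 4: discover 5; path=1>7>5; order=1,2,7,5
step 5: discover 8; path=1>7>8; order=1,2,7,5,8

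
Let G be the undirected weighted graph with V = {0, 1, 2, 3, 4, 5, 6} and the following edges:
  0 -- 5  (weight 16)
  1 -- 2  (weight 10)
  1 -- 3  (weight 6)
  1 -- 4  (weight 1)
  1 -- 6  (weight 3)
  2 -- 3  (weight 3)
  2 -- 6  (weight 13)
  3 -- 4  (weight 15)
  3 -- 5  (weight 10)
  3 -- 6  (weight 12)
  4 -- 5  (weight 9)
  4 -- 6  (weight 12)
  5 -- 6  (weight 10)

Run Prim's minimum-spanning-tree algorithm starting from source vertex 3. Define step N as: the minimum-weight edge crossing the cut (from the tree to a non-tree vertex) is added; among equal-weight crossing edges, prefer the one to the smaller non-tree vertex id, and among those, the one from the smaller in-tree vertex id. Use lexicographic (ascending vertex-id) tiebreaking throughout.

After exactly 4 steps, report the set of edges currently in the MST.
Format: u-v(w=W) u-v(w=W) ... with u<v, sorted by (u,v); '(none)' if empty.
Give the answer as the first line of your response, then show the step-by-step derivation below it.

1-3(w=6) 1-4(w=1) 1-6(w=3) 2-3(w=3)

step 1: add edge 2-3 (w=3); MST = {2-3(w=3)}
step 2: add edge 1-3 (w=6); MST = {1-3(w=6) 2-3(w=3)}
step 3: add edge 1-4 (w=1); MST = {1-3(w=6) 1-4(w=1) 2-3(w=3)}
step 4: add edge 1-6 (w=3); MST = {1-3(w=6) 1-4(w=1) 1-6(w=3) 2-3(w=3)}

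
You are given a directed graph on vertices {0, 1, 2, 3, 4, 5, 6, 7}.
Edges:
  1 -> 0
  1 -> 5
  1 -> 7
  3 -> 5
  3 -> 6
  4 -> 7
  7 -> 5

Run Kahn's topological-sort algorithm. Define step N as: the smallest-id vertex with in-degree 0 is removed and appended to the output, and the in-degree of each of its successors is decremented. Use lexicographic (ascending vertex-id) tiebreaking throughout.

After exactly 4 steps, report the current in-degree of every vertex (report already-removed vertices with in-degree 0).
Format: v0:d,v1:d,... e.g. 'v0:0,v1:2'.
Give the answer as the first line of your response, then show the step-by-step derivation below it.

v0:0,v1:0,v2:0,v3:0,v4:0,v5:1,v6:0,v7:1

step 1: output 1; order=[1]; indeg=(0,0,0,0,0,2,1,1)
step 2: output 0; order=[1,0]; indeg=(0,0,0,0,0,2,1,1)
step 3: output 2; order=[1,0,2]; indeg=(0,0,0,0,0,2,1,1)
step 4: output 3; order=[1,0,2,3]; indeg=(0,0,0,0,0,1,0,1)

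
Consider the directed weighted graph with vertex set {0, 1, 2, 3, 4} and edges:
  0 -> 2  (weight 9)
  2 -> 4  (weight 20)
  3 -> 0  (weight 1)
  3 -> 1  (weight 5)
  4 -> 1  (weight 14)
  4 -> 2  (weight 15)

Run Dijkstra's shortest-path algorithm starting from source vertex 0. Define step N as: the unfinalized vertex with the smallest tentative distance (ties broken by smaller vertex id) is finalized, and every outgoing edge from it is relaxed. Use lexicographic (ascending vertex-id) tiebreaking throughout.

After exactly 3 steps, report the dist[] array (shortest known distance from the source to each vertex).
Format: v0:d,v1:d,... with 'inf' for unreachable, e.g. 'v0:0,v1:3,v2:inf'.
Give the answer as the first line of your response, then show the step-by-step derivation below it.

v0:0,v1:43,v2:9,v3:inf,v4:29

step 1: dist = v0:0,v1:inf,v2:9,v3:inf,v4:inf
step 2: dist = v0:0,v1:inf,v2:9,v3:inf,v4:29
step 3: dist = v0:0,v1:43,v2:9,v3:inf,v4:29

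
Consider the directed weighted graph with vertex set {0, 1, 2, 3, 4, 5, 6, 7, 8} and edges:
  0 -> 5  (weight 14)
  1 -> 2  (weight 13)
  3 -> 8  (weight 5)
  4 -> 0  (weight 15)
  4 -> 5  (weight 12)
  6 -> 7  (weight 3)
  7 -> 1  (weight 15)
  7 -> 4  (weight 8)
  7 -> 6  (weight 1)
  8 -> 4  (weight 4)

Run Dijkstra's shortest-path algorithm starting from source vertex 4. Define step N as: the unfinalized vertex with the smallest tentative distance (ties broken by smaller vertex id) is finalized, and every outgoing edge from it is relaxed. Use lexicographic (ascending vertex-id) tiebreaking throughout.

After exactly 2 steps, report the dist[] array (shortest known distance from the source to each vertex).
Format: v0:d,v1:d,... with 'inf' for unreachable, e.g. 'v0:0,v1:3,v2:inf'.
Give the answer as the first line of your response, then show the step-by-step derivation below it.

v0:15,v1:inf,v2:inf,v3:inf,v4:0,v5:12,v6:inf,v7:inf,v8:inf

step 1: dist = v0:15,v1:inf,v2:inf,v3:inf,v4:0,v5:12,v6:inf,v7:inf,v8:inf
step 2: dist = v0:15,v1:inf,v2:inf,v3:inf,v4:0,v5:12,v6:inf,v7:inf,v8:inf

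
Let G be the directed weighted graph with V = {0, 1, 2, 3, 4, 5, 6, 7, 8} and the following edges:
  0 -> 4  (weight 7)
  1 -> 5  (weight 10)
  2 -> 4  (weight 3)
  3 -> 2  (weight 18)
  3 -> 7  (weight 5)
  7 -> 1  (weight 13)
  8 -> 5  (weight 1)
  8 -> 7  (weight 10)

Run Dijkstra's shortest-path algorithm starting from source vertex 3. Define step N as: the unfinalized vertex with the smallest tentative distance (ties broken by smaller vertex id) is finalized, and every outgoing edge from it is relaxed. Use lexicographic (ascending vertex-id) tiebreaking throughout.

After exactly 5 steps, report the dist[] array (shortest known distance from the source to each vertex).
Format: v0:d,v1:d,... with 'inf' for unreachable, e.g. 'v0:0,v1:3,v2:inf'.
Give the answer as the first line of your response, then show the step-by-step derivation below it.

v0:inf,v1:18,v2:18,v3:0,v4:21,v5:28,v6:inf,v7:5,v8:inf

step 1: dist = v0:inf,v1:inf,v2:18,v3:0,v4:inf,v5:inf,v6:inf,v7:5,v8:inf
step 2: dist = v0:inf,v1:18,v2:18,v3:0,v4:inf,v5:inf,v6:inf,v7:5,v8:inf
step 3: dist = v0:inf,v1:18,v2:18,v3:0,v4:inf,v5:28,v6:inf,v7:5,v8:inf
step 4: dist = v0:inf,v1:18,v2:18,v3:0,v4:21,v5:28,v6:inf,v7:5,v8:inf
step 5: dist = v0:inf,v1:18,v2:18,v3:0,v4:21,v5:28,v6:inf,v7:5,v8:inf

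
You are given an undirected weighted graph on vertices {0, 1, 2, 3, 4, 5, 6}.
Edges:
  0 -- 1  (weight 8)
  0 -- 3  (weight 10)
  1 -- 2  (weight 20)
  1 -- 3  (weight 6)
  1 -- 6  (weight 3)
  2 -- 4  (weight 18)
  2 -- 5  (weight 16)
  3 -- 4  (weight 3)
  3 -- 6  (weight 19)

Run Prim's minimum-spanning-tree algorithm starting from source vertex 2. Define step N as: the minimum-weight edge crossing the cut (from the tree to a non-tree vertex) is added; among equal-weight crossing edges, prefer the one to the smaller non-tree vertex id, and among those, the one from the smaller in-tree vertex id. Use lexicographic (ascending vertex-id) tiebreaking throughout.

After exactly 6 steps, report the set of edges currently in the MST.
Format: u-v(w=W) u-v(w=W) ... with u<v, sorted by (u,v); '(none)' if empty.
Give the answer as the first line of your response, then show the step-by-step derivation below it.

0-1(w=8) 1-3(w=6) 1-6(w=3) 2-4(w=18) 2-5(w=16) 3-4(w=3)

step 1: add edge 2-5 (w=16); MST = {2-5(w=16)}
step 2: add edge 2-4 (w=18); MST = {2-4(w=18) 2-5(w=16)}
step 3: add edge 3-4 (w=3); MST = {2-4(w=18) 2-5(w=16) 3-4(w=3)}
step 4: add edge 1-3 (w=6); MST = {1-3(w=6) 2-4(w=18) 2-5(w=16) 3-4(w=3)}
step 5: add edge 1-6 (w=3); MST = {1-3(w=6) 1-6(w=3) 2-4(w=18) 2-5(w=16) 3-4(w=3)}
step 6: add edge 0-1 (w=8); MST = {0-1(w=8) 1-3(w=6) 1-6(w=3) 2-4(w=18) 2-5(w=16) 3-4(w=3)}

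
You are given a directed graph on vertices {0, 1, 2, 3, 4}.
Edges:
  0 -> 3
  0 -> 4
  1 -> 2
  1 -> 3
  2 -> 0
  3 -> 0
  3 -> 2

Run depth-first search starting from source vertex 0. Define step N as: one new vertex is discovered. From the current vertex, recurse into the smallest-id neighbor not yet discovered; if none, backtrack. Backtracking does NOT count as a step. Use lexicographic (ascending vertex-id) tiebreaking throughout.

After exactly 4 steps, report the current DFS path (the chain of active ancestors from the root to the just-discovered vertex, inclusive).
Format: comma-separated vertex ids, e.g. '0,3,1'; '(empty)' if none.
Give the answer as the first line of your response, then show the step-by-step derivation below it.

0,4

step 1: discover 0; path=0; order=0
step 2: discover 3; path=0>3; order=0,3
step 3: discover 2; path=0>3>2; order=0,3,2
step 4: discover 4; path=0>4; order=0,3,2,4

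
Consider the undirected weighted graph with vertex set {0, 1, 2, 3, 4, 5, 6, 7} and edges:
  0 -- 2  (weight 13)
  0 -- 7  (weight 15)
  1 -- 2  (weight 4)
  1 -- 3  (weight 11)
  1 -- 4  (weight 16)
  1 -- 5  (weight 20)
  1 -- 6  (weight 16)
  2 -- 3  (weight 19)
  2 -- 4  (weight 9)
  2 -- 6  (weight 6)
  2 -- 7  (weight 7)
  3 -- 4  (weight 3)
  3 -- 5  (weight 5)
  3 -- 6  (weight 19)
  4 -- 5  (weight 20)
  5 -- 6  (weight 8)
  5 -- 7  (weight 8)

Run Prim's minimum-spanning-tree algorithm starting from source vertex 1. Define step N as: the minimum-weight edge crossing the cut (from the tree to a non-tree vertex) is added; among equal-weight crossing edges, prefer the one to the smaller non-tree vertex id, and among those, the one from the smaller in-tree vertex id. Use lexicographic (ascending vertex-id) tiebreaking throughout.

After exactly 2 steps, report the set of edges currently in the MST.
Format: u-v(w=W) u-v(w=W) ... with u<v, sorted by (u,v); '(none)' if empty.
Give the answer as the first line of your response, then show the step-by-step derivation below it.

1-2(w=4) 2-6(w=6)

step 1: add edge 1-2 (w=4); MST = {1-2(w=4)}
step 2: add edge 2-6 (w=6); MST = {1-2(w=4) 2-6(w=6)}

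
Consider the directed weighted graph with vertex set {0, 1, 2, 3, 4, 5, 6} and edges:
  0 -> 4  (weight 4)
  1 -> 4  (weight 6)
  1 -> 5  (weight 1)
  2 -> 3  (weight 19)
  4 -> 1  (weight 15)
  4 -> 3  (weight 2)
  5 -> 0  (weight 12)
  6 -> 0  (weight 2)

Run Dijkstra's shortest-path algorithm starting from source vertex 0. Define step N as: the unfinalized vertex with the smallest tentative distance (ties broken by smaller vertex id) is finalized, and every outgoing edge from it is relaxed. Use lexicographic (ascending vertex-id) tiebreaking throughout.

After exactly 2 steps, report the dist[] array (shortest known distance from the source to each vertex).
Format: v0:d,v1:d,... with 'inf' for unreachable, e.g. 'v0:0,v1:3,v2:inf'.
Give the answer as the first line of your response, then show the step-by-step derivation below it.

v0:0,v1:19,v2:inf,v3:6,v4:4,v5:inf,v6:inf

step 1: dist = v0:0,v1:inf,v2:inf,v3:inf,v4:4,v5:inf,v6:inf
step 2: dist = v0:0,v1:19,v2:inf,v3:6,v4:4,v5:inf,v6:inf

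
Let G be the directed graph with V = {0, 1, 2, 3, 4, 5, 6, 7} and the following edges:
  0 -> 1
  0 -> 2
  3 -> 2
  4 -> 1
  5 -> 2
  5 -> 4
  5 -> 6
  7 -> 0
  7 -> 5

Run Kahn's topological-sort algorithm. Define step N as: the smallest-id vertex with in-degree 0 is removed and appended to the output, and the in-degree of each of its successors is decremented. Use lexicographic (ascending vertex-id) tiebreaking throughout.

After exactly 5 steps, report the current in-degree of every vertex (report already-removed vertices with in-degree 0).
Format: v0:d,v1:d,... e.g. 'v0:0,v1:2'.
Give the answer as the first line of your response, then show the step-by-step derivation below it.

v0:0,v1:1,v2:0,v3:0,v4:0,v5:0,v6:0,v7:0

step 1: output 3; order=[3]; indeg=(1,2,2,0,1,1,1,0)
step 2: output 7; order=[3,7]; indeg=(0,2,2,0,1,0,1,0)
step 3: output 0; order=[3,7,0]; indeg=(0,1,1,0,1,0,1,0)
step 4: output 5; order=[3,7,0,5]; indeg=(0,1,0,0,0,0,0,0)
step 5: output 2; order=[3,7,0,5,2]; indeg=(0,1,0,0,0,0,0,0)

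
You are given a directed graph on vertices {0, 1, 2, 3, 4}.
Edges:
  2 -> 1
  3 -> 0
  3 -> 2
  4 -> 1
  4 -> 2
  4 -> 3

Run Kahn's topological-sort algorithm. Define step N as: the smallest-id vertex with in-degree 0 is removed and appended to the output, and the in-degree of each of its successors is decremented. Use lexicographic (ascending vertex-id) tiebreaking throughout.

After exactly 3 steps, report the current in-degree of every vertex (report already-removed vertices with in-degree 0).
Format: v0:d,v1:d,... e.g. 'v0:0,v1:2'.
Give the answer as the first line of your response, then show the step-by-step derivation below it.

v0:0,v1:1,v2:0,v3:0,v4:0

step 1: output 4; order=[4]; indeg=(1,1,1,0,0)
step 2: output 3; order=[4,3]; indeg=(0,1,0,0,0)
step 3: output 0; order=[4,3,0]; indeg=(0,1,0,0,0)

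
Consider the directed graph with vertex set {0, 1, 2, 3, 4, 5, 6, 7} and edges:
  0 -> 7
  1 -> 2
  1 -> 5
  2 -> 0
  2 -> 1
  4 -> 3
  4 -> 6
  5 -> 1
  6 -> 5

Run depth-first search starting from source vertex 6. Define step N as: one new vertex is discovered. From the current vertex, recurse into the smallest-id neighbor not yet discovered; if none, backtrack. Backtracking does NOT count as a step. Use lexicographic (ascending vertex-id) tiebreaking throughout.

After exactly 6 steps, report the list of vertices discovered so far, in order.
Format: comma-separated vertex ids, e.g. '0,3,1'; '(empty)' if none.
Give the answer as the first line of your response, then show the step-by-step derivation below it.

6,5,1,2,0,7

step 1: discover 6; path=6; order=6
step 2: discover 5; path=6>5; order=6,5
step 3: discover 1; path=6>5>1; order=6,5,1
step 4: discover 2; path=6>5>1>2; order=6,5,1,2
step 5: discover 0; path=6>5>1>2>0; order=6,5,1,2,0
step 6: discover 7; path=6>5>1>2>0>7; order=6,5,1,2,0,7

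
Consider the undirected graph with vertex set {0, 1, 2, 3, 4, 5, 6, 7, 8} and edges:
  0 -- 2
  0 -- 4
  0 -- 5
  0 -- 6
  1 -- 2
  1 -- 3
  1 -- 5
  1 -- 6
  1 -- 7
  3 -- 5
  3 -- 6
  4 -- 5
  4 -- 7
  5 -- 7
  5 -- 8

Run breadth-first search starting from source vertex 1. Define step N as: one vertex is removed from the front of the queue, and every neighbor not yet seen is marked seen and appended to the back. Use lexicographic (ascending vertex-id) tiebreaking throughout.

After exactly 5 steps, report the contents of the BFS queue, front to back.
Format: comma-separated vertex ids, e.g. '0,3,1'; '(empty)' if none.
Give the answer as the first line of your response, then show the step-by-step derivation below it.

7,0,4,8

step 1: dequeue 1; queue=[2,3,5,6,7]; order=1
step 2: dequeue 2; queue=[3,5,6,7,0]; order=1,2
step 3: dequeue 3; queue=[5,6,7,0]; order=1,2,3
step 4: dequeue 5; queue=[6,7,0,4,8]; order=1,2,3,5
step 5: dequeue 6; queue=[7,0,4,8]; order=1,2,3,5,6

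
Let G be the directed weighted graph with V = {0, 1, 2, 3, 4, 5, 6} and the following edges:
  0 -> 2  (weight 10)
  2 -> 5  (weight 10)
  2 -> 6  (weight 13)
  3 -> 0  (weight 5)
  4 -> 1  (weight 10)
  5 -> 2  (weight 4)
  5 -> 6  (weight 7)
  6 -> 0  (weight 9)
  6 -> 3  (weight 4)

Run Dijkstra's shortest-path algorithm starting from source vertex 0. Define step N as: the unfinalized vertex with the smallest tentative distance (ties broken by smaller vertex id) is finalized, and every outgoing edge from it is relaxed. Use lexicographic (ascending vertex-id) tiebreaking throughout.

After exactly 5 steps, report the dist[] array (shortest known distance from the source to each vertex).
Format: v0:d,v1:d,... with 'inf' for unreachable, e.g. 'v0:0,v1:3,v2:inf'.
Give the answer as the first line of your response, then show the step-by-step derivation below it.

v0:0,v1:inf,v2:10,v3:27,v4:inf,v5:20,v6:23

step 1: dist = v0:0,v1:inf,v2:10,v3:inf,v4:inf,v5:inf,v6:inf
step 2: dist = v0:0,v1:inf,v2:10,v3:inf,v4:inf,v5:20,v6:23
step 3: dist = v0:0,v1:inf,v2:10,v3:inf,v4:inf,v5:20,v6:23
step 4: dist = v0:0,v1:inf,v2:10,v3:27,v4:inf,v5:20,v6:23
step 5: dist = v0:0,v1:inf,v2:10,v3:27,v4:inf,v5:20,v6:23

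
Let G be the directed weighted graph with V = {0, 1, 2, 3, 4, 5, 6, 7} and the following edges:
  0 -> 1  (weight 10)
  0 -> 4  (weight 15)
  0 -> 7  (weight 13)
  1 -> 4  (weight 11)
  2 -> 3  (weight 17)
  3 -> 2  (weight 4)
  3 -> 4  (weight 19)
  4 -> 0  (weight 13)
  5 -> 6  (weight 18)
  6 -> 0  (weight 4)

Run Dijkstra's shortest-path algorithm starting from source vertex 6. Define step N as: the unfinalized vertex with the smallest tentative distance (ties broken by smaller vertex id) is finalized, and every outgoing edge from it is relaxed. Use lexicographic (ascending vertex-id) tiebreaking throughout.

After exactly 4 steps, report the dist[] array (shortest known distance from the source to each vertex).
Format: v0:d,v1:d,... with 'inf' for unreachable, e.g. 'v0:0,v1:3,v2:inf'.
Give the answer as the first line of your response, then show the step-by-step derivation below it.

v0:4,v1:14,v2:inf,v3:inf,v4:19,v5:inf,v6:0,v7:17

step 1: dist = v0:4,v1:inf,v2:inf,v3:inf,v4:inf,v5:inf,v6:0,v7:inf
step 2: dist = v0:4,v1:14,v2:inf,v3:inf,v4:19,v5:inf,v6:0,v7:17
step 3: dist = v0:4,v1:14,v2:inf,v3:inf,v4:19,v5:inf,v6:0,v7:17
step 4: dist = v0:4,v1:14,v2:inf,v3:inf,v4:19,v5:inf,v6:0,v7:17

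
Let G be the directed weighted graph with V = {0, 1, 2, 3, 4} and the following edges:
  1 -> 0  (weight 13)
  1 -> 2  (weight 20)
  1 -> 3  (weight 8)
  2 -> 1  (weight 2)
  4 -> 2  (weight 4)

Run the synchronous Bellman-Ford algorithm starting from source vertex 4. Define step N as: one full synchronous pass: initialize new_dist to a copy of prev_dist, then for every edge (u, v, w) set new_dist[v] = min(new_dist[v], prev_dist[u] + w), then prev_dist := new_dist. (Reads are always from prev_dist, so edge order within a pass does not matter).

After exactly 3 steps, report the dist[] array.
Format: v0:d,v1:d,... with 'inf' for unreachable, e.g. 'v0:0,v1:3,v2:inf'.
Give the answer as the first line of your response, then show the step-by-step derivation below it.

v0:19,v1:6,v2:4,v3:14,v4:0

step 1: dist = v0:inf,v1:inf,v2:4,v3:inf,v4:0
step 2: dist = v0:inf,v1:6,v2:4,v3:inf,v4:0
step 3: dist = v0:19,v1:6,v2:4,v3:14,v4:0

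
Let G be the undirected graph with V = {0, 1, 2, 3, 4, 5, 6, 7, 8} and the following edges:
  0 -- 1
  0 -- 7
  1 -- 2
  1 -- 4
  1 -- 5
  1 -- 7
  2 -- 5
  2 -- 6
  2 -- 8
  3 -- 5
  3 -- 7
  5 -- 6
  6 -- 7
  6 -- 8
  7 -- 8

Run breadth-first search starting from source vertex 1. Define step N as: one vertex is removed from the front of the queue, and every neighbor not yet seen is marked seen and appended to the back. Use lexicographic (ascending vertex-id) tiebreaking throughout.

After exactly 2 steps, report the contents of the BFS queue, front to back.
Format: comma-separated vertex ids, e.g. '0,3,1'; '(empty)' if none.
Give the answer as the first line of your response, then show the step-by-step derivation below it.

2,4,5,7

step 1: dequeue 1; queue=[0,2,4,5,7]; order=1
step 2: dequeue 0; queue=[2,4,5,7]; order=1,0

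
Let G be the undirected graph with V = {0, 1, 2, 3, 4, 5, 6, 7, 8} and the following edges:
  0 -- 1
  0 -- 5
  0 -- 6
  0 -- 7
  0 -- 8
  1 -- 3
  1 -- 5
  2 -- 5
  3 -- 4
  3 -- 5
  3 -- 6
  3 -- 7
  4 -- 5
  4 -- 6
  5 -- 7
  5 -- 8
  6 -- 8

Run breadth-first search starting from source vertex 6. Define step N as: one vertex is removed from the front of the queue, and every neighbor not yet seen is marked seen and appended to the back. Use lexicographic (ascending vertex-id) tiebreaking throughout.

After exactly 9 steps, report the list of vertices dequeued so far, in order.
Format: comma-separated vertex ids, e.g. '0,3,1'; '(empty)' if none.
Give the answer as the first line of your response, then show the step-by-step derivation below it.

6,0,3,4,8,1,5,7,2

step 1: dequeue 6; queue=[0,3,4,8]; order=6
step 2: dequeue 0; queue=[3,4,8,1,5,7]; order=6,0
step 3: dequeue 3; queue=[4,8,1,5,7]; order=6,0,3
step 4: dequeue 4; queue=[8,1,5,7]; order=6,0,3,4
step 5: dequeue 8; queue=[1,5,7]; order=6,0,3,4,8
step 6: dequeue 1; queue=[5,7]; order=6,0,3,4,8,1
step 7: dequeue 5; queue=[7,2]; order=6,0,3,4,8,1,5
step 8: dequeue 7; queue=[2]; order=6,0,3,4,8,1,5,7
step 9: dequeue 2; queue=[(empty)]; order=6,0,3,4,8,1,5,7,2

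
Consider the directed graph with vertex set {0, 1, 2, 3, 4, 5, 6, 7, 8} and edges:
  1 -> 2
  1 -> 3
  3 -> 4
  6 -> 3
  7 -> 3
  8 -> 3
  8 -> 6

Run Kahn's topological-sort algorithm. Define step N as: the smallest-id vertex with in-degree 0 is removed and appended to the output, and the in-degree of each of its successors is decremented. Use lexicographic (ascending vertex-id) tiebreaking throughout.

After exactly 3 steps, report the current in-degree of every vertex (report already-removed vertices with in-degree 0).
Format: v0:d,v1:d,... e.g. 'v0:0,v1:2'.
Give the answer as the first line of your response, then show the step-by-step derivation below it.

v0:0,v1:0,v2:0,v3:3,v4:1,v5:0,v6:1,v7:0,v8:0

step 1: output 0; order=[0]; indeg=(0,0,1,4,1,0,1,0,0)
step 2: output 1; order=[0,1]; indeg=(0,0,0,3,1,0,1,0,0)
step 3: output 2; order=[0,1,2]; indeg=(0,0,0,3,1,0,1,0,0)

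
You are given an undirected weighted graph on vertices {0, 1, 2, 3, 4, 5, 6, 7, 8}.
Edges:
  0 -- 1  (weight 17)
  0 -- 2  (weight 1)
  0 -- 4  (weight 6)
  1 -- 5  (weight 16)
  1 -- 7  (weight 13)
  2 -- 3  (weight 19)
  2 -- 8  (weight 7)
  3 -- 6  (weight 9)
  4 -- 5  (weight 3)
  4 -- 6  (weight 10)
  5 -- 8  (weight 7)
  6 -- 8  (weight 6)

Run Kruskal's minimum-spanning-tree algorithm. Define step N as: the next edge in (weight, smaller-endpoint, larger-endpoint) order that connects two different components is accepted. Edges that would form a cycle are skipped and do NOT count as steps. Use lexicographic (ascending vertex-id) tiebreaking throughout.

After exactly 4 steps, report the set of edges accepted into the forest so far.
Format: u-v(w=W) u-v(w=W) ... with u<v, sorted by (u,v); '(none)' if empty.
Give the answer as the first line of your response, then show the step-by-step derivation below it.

0-2(w=1) 0-4(w=6) 4-5(w=3) 6-8(w=6)

step 1: add edge 0-2 (w=1); MST = {0-2(w=1)}
step 2: add edge 4-5 (w=3); MST = {0-2(w=1) 4-5(w=3)}
step 3: add edge 0-4 (w=6); MST = {0-2(w=1) 0-4(w=6) 4-5(w=3)}
step 4: add edge 6-8 (w=6); MST = {0-2(w=1) 0-4(w=6) 4-5(w=3) 6-8(w=6)}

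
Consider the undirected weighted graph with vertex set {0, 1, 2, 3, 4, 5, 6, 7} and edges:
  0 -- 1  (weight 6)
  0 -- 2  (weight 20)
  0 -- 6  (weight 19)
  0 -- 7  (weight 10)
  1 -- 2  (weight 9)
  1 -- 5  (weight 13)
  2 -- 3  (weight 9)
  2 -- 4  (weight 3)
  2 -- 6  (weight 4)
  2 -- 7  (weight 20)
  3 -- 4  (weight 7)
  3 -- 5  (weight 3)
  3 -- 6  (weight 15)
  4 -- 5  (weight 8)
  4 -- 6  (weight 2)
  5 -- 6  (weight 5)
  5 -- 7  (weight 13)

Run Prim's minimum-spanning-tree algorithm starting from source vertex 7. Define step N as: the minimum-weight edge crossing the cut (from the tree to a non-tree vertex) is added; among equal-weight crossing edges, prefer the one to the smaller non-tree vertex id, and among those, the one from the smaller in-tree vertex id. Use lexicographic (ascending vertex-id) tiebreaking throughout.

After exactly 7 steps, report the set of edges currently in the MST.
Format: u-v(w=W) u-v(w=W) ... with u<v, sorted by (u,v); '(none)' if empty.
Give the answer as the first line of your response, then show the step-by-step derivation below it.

0-1(w=6) 0-7(w=10) 1-2(w=9) 2-4(w=3) 3-5(w=3) 4-6(w=2) 5-6(w=5)

step 1: add edge 0-7 (w=10); MST = {0-7(w=10)}
step 2: add edge 0-1 (w=6); MST = {0-1(w=6) 0-7(w=10)}
step 3: add edge 1-2 (w=9); MST = {0-1(w=6) 0-7(w=10) 1-2(w=9)}
step 4: add edge 2-4 (w=3); MST = {0-1(w=6) 0-7(w=10) 1-2(w=9) 2-4(w=3)}
step 5: add edge 4-6 (w=2); MST = {0-1(w=6) 0-7(w=10) 1-2(w=9) 2-4(w=3) 4-6(w=2)}
step 6: add edge 5-6 (w=5); MST = {0-1(w=6) 0-7(w=10) 1-2(w=9) 2-4(w=3) 4-6(w=2) 5-6(w=5)}
step 7: add edge 3-5 (w=3); MST = {0-1(w=6) 0-7(w=10) 1-2(w=9) 2-4(w=3) 3-5(w=3) 4-6(w=2) 5-6(w=5)}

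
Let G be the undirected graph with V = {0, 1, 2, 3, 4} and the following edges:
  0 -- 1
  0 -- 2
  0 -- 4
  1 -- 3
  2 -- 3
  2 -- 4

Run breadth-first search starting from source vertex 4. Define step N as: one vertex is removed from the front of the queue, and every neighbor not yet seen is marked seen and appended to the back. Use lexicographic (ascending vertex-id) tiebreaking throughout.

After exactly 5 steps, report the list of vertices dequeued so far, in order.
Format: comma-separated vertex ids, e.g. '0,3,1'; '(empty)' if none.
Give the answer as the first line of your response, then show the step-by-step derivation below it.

4,0,2,1,3

step 1: dequeue 4; queue=[0,2]; order=4
step 2: dequeue 0; queue=[2,1]; order=4,0
step 3: dequeue 2; queue=[1,3]; order=4,0,2
step 4: dequeue 1; queue=[3]; order=4,0,2,1
step 5: dequeue 3; queue=[(empty)]; order=4,0,2,1,3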